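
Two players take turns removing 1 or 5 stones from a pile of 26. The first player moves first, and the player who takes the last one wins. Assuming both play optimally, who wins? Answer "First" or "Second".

i:   0  1  2  3  4  5  6  7  8  9 10 11 12 13 14 15 16 17 18 19 20 21 22 23 24 25 26
     L  W  L  W  L  W  L  W  L  W  L  W  L  W  L  W  L  W  L  W  L  W  L  W  L  W  L
Position 26 is L, so the second player wins.

Second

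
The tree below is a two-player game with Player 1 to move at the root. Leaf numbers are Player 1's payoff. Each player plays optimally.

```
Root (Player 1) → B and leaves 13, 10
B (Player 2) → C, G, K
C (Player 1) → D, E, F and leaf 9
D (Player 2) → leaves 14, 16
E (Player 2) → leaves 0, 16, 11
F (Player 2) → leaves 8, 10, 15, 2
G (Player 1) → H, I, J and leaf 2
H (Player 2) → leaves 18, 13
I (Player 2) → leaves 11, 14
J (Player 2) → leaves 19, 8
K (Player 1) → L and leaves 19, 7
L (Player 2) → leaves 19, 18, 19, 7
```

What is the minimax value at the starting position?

13

D (Player 2): min(14, 16) = 14
E (Player 2): min(0, 16, 11) = 0
F (Player 2): min(8, 10, 15, 2) = 2
C (Player 1): max(14, 0, 2, 9) = 14
H (Player 2): min(18, 13) = 13
I (Player 2): min(11, 14) = 11
J (Player 2): min(19, 8) = 8
G (Player 1): max(13, 11, 8, 2) = 13
L (Player 2): min(19, 18, 19, 7) = 7
K (Player 1): max(7, 19, 7) = 19
B (Player 2): min(14, 13, 19) = 13
Root (Player 1): max(13, 13, 10) = 13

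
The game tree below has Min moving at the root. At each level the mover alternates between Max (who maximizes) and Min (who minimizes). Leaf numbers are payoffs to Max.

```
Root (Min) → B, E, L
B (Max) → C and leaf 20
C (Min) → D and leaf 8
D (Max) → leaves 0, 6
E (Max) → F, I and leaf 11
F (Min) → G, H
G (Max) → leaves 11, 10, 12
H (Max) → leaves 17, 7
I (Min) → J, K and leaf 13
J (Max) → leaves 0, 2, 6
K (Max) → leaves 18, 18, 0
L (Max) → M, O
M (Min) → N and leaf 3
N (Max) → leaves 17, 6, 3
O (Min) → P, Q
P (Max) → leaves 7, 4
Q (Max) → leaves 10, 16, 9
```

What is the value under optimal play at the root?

7

D (Max): max(0, 6) = 6
C (Min): min(6, 8) = 6
B (Max): max(6, 20) = 20
G (Max): max(11, 10, 12) = 12
H (Max): max(17, 7) = 17
F (Min): min(12, 17) = 12
J (Max): max(0, 2, 6) = 6
K (Max): max(18, 18, 0) = 18
I (Min): min(6, 18, 13) = 6
E (Max): max(12, 6, 11) = 12
N (Max): max(17, 6, 3) = 17
M (Min): min(17, 3) = 3
P (Max): max(7, 4) = 7
Q (Max): max(10, 16, 9) = 16
O (Min): min(7, 16) = 7
L (Max): max(3, 7) = 7
Root (Min): min(20, 12, 7) = 7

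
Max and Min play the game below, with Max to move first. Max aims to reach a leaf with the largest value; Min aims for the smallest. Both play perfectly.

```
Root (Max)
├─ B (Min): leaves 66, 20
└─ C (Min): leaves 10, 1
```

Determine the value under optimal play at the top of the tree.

B (Min): min(66, 20) = 20
C (Min): min(10, 1) = 1
Root (Max): max(20, 1) = 20

20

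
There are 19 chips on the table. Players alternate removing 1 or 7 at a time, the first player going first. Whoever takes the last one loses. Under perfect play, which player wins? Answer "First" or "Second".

Second

Positions where the player to move wins (W) vs loses (L):
i:   0  1  2  3  4  5  6  7  8  9 10 11 12 13 14 15 16 17 18 19
     W  L  W  L  W  L  W  L  W  L  W  L  W  L  W  L  W  L  W  L
Position 19 is L, so the second player wins.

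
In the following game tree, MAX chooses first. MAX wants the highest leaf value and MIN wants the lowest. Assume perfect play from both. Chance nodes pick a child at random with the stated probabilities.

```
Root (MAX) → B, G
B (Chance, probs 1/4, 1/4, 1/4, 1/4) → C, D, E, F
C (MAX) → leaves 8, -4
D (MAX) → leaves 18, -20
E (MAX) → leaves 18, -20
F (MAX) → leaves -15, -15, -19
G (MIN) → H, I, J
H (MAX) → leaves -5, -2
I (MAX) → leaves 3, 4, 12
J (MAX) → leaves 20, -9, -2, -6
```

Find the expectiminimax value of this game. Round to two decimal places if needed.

7.25

C (MAX): max(8, -4) = 8
D (MAX): max(18, -20) = 18
E (MAX): max(18, -20) = 18
F (MAX): max(-15, -15, -19) = -15
B (Chance): 1/4·8 + 1/4·18 + 1/4·18 + 1/4·-15 = 7.25
H (MAX): max(-5, -2) = -2
I (MAX): max(3, 4, 12) = 12
J (MAX): max(20, -9, -2, -6) = 20
G (MIN): min(-2, 12, 20) = -2
Root (MAX): max(7.25, -2) = 7.25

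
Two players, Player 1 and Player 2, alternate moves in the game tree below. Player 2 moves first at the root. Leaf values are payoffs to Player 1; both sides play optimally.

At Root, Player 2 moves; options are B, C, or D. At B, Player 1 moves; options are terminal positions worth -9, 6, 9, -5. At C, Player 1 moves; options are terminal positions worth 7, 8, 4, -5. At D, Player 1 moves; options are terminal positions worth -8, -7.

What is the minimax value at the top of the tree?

B (Player 1): max(-9, 6, 9, -5) = 9
C (Player 1): max(7, 8, 4, -5) = 8
D (Player 1): max(-8, -7) = -7
Root (Player 2): min(9, 8, -7) = -7

-7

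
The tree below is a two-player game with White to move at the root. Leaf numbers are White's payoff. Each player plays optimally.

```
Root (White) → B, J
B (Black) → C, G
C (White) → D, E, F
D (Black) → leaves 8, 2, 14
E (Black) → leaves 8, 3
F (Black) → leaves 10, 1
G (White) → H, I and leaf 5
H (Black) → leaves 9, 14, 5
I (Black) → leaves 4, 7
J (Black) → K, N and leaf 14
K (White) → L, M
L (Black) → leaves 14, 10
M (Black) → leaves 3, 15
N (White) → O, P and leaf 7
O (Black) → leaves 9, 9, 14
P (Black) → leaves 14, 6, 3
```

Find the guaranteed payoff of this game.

D (Black): min(8, 2, 14) = 2
E (Black): min(8, 3) = 3
F (Black): min(10, 1) = 1
C (White): max(2, 3, 1) = 3
H (Black): min(9, 14, 5) = 5
I (Black): min(4, 7) = 4
G (White): max(5, 4, 5) = 5
B (Black): min(3, 5) = 3
L (Black): min(14, 10) = 10
M (Black): min(3, 15) = 3
K (White): max(10, 3) = 10
O (Black): min(9, 9, 14) = 9
P (Black): min(14, 6, 3) = 3
N (White): max(9, 3, 7) = 9
J (Black): min(10, 9, 14) = 9
Root (White): max(3, 9) = 9

9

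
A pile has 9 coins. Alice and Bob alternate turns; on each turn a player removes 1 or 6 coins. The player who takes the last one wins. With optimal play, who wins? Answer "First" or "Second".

Positions where the player to move wins (W) vs loses (L):
i:   0  1  2  3  4  5  6  7  8  9
     L  W  L  W  L  W  W  L  W  L
Position 9 is L, so the second player wins.

Second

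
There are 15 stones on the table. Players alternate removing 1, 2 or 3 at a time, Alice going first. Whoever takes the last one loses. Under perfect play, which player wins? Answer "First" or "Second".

i:   0  1  2  3  4  5  6  7  8  9 10 11 12 13 14 15
     W  L  W  W  W  L  W  W  W  L  W  W  W  L  W  W
Position 15 is W, so the first player wins.

First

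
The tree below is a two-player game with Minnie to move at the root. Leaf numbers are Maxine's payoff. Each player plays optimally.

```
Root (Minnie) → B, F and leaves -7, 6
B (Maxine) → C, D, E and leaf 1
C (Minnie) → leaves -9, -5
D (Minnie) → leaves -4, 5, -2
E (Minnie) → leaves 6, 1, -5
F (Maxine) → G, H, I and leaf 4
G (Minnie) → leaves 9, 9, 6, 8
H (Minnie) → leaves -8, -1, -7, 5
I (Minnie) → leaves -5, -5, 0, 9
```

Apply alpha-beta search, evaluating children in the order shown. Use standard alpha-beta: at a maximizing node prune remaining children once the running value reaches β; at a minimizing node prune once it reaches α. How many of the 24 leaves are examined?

15

C [α=-∞,β=+∞]: v=-9
D [α=-9,β=+∞]: v=-4
E [α=-4,β=+∞]: v=-5
B [α=-∞,β=+∞]: v=1
G [α=-∞,β=1]: v=6
F [α=-∞,β=1]: v=6 after child 1 ≥ β → β-cutoff, skip 3
Root [α=-∞,β=+∞]: v=-7
Leaves evaluated: 15 of 24.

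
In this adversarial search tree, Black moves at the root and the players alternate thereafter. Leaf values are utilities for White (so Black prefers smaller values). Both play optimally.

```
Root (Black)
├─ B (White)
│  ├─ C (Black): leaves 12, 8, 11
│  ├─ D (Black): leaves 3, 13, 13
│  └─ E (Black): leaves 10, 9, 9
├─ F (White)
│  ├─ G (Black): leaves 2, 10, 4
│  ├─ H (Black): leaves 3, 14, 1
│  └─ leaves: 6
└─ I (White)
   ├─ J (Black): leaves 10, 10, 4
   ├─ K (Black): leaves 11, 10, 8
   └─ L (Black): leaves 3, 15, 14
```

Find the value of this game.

6

C (Black): min(12, 8, 11) = 8
D (Black): min(3, 13, 13) = 3
E (Black): min(10, 9, 9) = 9
B (White): max(8, 3, 9) = 9
G (Black): min(2, 10, 4) = 2
H (Black): min(3, 14, 1) = 1
F (White): max(2, 1, 6) = 6
J (Black): min(10, 10, 4) = 4
K (Black): min(11, 10, 8) = 8
L (Black): min(3, 15, 14) = 3
I (White): max(4, 8, 3) = 8
Root (Black): min(9, 6, 8) = 6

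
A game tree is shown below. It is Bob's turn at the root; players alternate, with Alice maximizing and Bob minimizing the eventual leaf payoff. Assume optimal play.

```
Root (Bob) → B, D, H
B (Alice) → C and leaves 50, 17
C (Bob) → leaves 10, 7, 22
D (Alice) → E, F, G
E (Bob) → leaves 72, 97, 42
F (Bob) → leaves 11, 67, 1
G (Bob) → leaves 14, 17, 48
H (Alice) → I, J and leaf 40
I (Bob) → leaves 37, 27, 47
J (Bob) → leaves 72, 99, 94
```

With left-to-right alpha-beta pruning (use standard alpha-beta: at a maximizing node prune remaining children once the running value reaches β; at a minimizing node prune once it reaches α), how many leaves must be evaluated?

16

C [α=-∞,β=+∞]: v=7
B [α=-∞,β=+∞]: v=50
E [α=-∞,β=50]: v=42
F [α=42,β=50]: v=11 after child 1 ≤ α → α-cutoff, skip 2
G [α=42,β=50]: v=14 after child 1 ≤ α → α-cutoff, skip 2
D [α=-∞,β=50]: v=42
I [α=-∞,β=42]: v=27
J [α=27,β=42]: v=72
H [α=-∞,β=42]: v=72 after child 2 ≥ β → β-cutoff, skip 1
Root [α=-∞,β=+∞]: v=42
Leaves evaluated: 16 of 21.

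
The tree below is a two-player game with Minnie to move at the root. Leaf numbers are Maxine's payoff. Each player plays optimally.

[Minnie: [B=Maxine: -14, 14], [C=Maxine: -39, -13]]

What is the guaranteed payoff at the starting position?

B (Maxine): max(-14, 14) = 14
C (Maxine): max(-39, -13) = -13
Root (Minnie): min(14, -13) = -13

-13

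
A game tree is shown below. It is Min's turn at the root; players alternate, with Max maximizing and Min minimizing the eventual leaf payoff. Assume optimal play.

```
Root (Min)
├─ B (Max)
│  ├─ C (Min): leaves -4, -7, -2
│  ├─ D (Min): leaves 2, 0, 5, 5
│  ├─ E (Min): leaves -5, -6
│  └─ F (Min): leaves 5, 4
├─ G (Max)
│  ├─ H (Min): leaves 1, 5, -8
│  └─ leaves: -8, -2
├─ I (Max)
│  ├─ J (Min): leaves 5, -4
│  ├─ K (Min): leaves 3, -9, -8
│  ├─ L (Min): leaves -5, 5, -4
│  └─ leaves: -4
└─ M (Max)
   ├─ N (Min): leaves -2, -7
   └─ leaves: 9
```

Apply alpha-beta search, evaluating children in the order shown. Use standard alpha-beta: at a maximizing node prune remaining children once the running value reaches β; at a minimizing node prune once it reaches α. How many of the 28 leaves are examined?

C [α=-∞,β=+∞]: v=-7
D [α=-7,β=+∞]: v=0
E [α=0,β=+∞]: v=-5 after child 1 ≤ α → α-cutoff, skip 1
F [α=0,β=+∞]: v=4
B [α=-∞,β=+∞]: v=4
H [α=-∞,β=4]: v=-8
G [α=-∞,β=4]: v=-2
J [α=-∞,β=-2]: v=-4
K [α=-4,β=-2]: v=-9 after child 2 ≤ α → α-cutoff, skip 1
L [α=-4,β=-2]: v=-5 after child 1 ≤ α → α-cutoff, skip 2
I [α=-∞,β=-2]: v=-4
N [α=-∞,β=-4]: v=-7
M [α=-∞,β=-4]: v=9
Root [α=-∞,β=+∞]: v=-4
Leaves evaluated: 24 of 28.

24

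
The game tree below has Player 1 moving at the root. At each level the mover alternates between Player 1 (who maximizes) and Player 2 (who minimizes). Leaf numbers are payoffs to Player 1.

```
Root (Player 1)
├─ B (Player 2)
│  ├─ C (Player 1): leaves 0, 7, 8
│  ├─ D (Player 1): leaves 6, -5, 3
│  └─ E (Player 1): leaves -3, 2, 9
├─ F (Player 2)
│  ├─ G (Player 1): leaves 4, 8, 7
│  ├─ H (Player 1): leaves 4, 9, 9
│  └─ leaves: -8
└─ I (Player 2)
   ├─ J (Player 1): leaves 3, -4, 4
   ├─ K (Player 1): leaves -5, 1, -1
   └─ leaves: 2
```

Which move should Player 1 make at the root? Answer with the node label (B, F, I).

B

C (Player 1): max(0, 7, 8) = 8
D (Player 1): max(6, -5, 3) = 6
E (Player 1): max(-3, 2, 9) = 9
B (Player 2): min(8, 6, 9) = 6
G (Player 1): max(4, 8, 7) = 8
H (Player 1): max(4, 9, 9) = 9
F (Player 2): min(8, 9, -8) = -8
J (Player 1): max(3, -4, 4) = 4
K (Player 1): max(-5, 1, -1) = 1
I (Player 2): min(4, 1, 2) = 1
Root (Player 1): max(6, -8, 1) = 6
Player 1 picks the child with the highest value: B (value 6).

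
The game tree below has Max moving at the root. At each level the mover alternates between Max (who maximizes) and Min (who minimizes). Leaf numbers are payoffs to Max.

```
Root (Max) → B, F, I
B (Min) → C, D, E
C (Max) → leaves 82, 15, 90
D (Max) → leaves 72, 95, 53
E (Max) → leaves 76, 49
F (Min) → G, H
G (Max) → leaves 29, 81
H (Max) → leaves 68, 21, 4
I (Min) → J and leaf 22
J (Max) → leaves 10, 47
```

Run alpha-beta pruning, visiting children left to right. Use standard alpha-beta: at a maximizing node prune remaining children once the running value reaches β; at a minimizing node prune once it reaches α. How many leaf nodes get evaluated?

14

C [α=-∞,β=+∞]: v=90
D [α=-∞,β=90]: v=95 after child 2 ≥ β → β-cutoff, skip 1
E [α=-∞,β=90]: v=76
B [α=-∞,β=+∞]: v=76
G [α=76,β=+∞]: v=81
H [α=76,β=81]: v=68
F [α=76,β=+∞]: v=68
J [α=76,β=+∞]: v=47
I [α=76,β=+∞]: v=47 after child 1 ≤ α → α-cutoff, skip 1
Root [α=-∞,β=+∞]: v=76
Leaves evaluated: 14 of 16.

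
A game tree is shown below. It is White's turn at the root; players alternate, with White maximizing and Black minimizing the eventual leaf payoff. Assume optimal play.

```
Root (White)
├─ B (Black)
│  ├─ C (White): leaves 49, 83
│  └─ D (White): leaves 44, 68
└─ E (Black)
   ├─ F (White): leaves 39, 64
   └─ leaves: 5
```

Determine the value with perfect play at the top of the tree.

68

C (White): max(49, 83) = 83
D (White): max(44, 68) = 68
B (Black): min(83, 68) = 68
F (White): max(39, 64) = 64
E (Black): min(64, 5) = 5
Root (White): max(68, 5) = 68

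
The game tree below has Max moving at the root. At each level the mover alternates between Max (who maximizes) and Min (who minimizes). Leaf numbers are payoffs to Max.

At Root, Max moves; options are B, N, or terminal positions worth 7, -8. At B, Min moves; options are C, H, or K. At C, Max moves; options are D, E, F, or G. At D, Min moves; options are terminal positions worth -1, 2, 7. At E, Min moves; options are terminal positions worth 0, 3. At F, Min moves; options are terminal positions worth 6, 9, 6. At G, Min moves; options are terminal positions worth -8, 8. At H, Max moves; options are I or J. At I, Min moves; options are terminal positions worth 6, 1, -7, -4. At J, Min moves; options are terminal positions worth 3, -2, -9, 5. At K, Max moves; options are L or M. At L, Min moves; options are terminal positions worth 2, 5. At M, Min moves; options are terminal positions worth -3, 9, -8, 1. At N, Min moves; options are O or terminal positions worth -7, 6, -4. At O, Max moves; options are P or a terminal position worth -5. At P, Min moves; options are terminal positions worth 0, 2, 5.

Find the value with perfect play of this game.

7

D (Min): min(-1, 2, 7) = -1
E (Min): min(0, 3) = 0
F (Min): min(6, 9, 6) = 6
G (Min): min(-8, 8) = -8
C (Max): max(-1, 0, 6, -8) = 6
I (Min): min(6, 1, -7, -4) = -7
J (Min): min(3, -2, -9, 5) = -9
H (Max): max(-7, -9) = -7
L (Min): min(2, 5) = 2
M (Min): min(-3, 9, -8, 1) = -8
K (Max): max(2, -8) = 2
B (Min): min(6, -7, 2) = -7
P (Min): min(0, 2, 5) = 0
O (Max): max(0, -5) = 0
N (Min): min(0, -7, 6, -4) = -7
Root (Max): max(-7, -7, 7, -8) = 7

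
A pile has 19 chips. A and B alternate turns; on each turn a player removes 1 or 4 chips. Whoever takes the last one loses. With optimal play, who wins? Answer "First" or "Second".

First

W/L table (W = player to move can force a win):
i:   0  1  2  3  4  5  6  7  8  9 10 11 12 13 14 15 16 17 18 19
     W  L  W  L  W  W  L  W  L  W  W  L  W  L  W  W  L  W  L  W
Position 19 is W, so the first player wins.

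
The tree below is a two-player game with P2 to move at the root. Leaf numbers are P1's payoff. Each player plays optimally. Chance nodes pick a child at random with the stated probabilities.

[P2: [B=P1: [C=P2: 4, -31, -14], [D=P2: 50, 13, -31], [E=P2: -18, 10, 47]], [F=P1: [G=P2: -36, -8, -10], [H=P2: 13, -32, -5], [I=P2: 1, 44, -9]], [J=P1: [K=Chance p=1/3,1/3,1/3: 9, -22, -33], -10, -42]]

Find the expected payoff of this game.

-18

C (P2): min(4, -31, -14) = -31
D (P2): min(50, 13, -31) = -31
E (P2): min(-18, 10, 47) = -18
B (P1): max(-31, -31, -18) = -18
G (P2): min(-36, -8, -10) = -36
H (P2): min(13, -32, -5) = -32
I (P2): min(1, 44, -9) = -9
F (P1): max(-36, -32, -9) = -9
K (Chance): 1/3·9 + 1/3·-22 + 1/3·-33 = -15.33
J (P1): max(-15.33, -10, -42) = -10
Root (P2): min(-18, -9, -10) = -18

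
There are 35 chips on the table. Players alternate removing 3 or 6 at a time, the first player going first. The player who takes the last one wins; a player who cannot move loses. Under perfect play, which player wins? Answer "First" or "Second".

i:   0  1  2  3  4  5  6  7  8  9 10 11 12 13 14 15 16 17 18 19 20 21 22 23 24 25 26 27 28 29 30 31 32 33 34 35
     L  L  L  W  W  W  W  W  W  L  L  L  W  W  W  W  W  W  L  L  L  W  W  W  W  W  W  L  L  L  W  W  W  W  W  W
Position 35 is W, so the first player wins.

First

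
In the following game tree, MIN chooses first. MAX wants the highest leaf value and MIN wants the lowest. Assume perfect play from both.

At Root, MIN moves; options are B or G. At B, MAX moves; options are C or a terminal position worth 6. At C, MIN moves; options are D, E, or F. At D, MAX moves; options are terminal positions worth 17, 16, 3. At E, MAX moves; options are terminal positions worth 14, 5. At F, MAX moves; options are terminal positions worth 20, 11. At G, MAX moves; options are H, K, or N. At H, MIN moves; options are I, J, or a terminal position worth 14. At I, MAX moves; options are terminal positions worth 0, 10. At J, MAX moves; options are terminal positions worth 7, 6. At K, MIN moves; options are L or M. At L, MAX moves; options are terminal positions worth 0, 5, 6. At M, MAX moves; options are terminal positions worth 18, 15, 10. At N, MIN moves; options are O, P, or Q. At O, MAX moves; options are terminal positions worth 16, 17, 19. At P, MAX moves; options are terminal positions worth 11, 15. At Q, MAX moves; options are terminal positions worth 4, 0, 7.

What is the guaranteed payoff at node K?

L: max(0, 5, 6) = 6
M: max(18, 15, 10) = 18
K: min(6, 18) = 6

6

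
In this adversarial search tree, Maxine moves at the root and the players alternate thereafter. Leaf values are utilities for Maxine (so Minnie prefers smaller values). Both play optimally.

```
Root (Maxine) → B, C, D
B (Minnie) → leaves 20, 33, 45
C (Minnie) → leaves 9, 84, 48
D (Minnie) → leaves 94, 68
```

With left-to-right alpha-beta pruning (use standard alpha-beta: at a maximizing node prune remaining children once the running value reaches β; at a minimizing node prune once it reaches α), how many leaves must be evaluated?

B [α=-∞,β=+∞]: v=20
C [α=20,β=+∞]: v=9 after child 1 ≤ α → α-cutoff, skip 2
D [α=20,β=+∞]: v=68
Root [α=-∞,β=+∞]: v=68
Leaves evaluated: 6 of 8.

6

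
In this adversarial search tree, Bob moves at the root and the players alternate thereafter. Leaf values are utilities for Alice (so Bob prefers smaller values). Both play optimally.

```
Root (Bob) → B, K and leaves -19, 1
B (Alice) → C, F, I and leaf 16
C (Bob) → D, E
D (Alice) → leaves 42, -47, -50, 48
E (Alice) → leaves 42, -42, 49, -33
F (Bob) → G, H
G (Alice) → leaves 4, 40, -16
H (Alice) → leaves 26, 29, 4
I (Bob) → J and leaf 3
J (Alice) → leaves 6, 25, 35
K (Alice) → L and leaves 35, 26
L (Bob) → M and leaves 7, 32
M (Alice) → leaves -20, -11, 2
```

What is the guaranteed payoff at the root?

-19

D (Alice): max(42, -47, -50, 48) = 48
E (Alice): max(42, -42, 49, -33) = 49
C (Bob): min(48, 49) = 48
G (Alice): max(4, 40, -16) = 40
H (Alice): max(26, 29, 4) = 29
F (Bob): min(40, 29) = 29
J (Alice): max(6, 25, 35) = 35
I (Bob): min(35, 3) = 3
B (Alice): max(48, 29, 3, 16) = 48
M (Alice): max(-20, -11, 2) = 2
L (Bob): min(2, 7, 32) = 2
K (Alice): max(2, 35, 26) = 35
Root (Bob): min(48, 35, -19, 1) = -19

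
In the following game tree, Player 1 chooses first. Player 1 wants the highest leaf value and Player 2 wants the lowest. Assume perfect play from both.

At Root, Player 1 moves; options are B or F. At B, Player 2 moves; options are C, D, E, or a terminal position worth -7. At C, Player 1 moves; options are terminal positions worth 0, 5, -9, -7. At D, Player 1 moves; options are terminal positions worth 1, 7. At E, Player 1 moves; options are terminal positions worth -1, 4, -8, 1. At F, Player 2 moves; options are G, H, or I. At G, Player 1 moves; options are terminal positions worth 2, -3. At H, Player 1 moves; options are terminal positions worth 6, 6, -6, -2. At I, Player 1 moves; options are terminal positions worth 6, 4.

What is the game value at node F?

G: max(2, -3) = 2
H: max(6, 6, -6, -2) = 6
I: max(6, 4) = 6
F: min(2, 6, 6) = 2

2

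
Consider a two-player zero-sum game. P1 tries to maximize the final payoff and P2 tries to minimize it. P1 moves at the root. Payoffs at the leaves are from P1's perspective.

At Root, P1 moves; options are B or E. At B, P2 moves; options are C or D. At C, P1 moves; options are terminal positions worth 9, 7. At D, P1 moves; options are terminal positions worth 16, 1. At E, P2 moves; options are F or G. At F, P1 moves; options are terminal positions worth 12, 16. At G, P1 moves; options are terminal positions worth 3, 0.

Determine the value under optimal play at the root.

9

C (P1): max(9, 7) = 9
D (P1): max(16, 1) = 16
B (P2): min(9, 16) = 9
F (P1): max(12, 16) = 16
G (P1): max(3, 0) = 3
E (P2): min(16, 3) = 3
Root (P1): max(9, 3) = 9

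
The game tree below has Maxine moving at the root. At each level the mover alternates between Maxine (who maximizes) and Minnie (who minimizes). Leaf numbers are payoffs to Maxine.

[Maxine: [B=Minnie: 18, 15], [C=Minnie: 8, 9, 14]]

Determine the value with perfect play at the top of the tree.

B (Minnie): min(18, 15) = 15
C (Minnie): min(8, 9, 14) = 8
Root (Maxine): max(15, 8) = 15

15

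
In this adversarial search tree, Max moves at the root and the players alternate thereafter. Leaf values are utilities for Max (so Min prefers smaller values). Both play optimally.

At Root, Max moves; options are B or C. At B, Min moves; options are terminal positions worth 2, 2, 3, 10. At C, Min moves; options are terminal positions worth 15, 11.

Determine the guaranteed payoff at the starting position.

11

B (Min): min(2, 2, 3, 10) = 2
C (Min): min(15, 11) = 11
Root (Max): max(2, 11) = 11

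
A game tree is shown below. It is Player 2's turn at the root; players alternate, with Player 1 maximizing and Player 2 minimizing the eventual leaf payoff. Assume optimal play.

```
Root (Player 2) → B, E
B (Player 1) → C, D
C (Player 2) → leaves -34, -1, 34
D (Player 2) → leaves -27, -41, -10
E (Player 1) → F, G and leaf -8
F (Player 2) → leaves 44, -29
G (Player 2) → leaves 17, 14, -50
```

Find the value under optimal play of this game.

C (Player 2): min(-34, -1, 34) = -34
D (Player 2): min(-27, -41, -10) = -41
B (Player 1): max(-34, -41) = -34
F (Player 2): min(44, -29) = -29
G (Player 2): min(17, 14, -50) = -50
E (Player 1): max(-29, -50, -8) = -8
Root (Player 2): min(-34, -8) = -34

-34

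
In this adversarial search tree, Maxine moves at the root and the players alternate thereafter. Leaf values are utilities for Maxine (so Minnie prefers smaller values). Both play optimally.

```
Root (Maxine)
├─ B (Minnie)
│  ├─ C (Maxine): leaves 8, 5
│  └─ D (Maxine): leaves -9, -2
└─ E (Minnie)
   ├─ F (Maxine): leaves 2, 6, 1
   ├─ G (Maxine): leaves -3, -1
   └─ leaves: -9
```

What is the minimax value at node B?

C: max(8, 5) = 8
D: max(-9, -2) = -2
B: min(8, -2) = -2

-2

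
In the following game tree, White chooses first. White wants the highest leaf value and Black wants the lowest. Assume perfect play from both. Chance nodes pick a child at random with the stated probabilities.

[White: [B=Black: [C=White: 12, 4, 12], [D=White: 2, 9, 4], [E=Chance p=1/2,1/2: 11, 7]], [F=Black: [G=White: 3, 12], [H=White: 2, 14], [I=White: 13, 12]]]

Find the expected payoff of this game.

12

C (White): max(12, 4, 12) = 12
D (White): max(2, 9, 4) = 9
E (Chance): 1/2·11 + 1/2·7 = 9
B (Black): min(12, 9, 9) = 9
G (White): max(3, 12) = 12
H (White): max(2, 14) = 14
I (White): max(13, 12) = 13
F (Black): min(12, 14, 13) = 12
Root (White): max(9, 12) = 12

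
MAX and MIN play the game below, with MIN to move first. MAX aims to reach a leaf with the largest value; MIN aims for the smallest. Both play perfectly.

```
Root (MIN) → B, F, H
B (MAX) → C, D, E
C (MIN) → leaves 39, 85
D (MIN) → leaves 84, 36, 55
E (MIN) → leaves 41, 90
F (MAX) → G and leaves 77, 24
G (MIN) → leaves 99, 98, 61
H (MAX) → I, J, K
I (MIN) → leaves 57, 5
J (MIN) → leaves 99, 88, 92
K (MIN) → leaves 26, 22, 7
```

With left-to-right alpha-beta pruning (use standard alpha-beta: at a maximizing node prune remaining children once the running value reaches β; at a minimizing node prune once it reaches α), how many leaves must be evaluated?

C [α=-∞,β=+∞]: v=39
D [α=39,β=+∞]: v=36 after child 2 ≤ α → α-cutoff, skip 1
E [α=39,β=+∞]: v=41
B [α=-∞,β=+∞]: v=41
G [α=-∞,β=41]: v=61
F [α=-∞,β=41]: v=61 after child 1 ≥ β → β-cutoff, skip 2
I [α=-∞,β=41]: v=5
J [α=5,β=41]: v=88
H [α=-∞,β=41]: v=88 after child 2 ≥ β → β-cutoff, skip 1
Root [α=-∞,β=+∞]: v=41
Leaves evaluated: 14 of 20.

14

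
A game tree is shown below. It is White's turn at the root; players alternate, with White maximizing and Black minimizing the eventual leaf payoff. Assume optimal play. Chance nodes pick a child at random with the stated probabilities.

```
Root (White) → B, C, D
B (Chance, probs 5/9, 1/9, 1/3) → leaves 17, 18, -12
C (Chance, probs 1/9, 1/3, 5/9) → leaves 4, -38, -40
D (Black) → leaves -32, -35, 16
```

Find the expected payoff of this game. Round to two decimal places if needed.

7.44

B (Chance): 5/9·17 + 1/9·18 + 1/3·-12 = 7.44
C (Chance): 1/9·4 + 1/3·-38 + 5/9·-40 = -34.44
D (Black): min(-32, -35, 16) = -35
Root (White): max(7.44, -34.44, -35) = 7.44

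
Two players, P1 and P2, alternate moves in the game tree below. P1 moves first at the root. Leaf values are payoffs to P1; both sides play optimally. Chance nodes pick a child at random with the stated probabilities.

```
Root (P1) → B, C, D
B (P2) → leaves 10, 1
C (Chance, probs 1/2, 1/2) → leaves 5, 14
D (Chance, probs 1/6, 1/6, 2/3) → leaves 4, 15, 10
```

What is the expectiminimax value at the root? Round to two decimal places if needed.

B (P2): min(10, 1) = 1
C (Chance): 1/2·5 + 1/2·14 = 9.5
D (Chance): 1/6·4 + 1/6·15 + 2/3·10 = 9.83
Root (P1): max(1, 9.5, 9.83) = 9.83

9.83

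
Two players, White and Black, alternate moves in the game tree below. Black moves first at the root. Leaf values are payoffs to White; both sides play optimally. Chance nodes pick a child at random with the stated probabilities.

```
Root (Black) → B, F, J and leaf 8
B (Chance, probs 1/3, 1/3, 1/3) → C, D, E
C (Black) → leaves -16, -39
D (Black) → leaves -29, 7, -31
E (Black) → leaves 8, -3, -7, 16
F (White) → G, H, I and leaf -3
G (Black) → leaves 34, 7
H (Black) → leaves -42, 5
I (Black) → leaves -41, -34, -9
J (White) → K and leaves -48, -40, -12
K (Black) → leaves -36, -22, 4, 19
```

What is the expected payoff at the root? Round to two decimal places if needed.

C (Black): min(-16, -39) = -39
D (Black): min(-29, 7, -31) = -31
E (Black): min(8, -3, -7, 16) = -7
B (Chance): 1/3·-39 + 1/3·-31 + 1/3·-7 = -25.67
G (Black): min(34, 7) = 7
H (Black): min(-42, 5) = -42
I (Black): min(-41, -34, -9) = -41
F (White): max(7, -42, -41, -3) = 7
K (Black): min(-36, -22, 4, 19) = -36
J (White): max(-36, -48, -40, -12) = -12
Root (Black): min(-25.67, 7, -12, 8) = -25.67

-25.67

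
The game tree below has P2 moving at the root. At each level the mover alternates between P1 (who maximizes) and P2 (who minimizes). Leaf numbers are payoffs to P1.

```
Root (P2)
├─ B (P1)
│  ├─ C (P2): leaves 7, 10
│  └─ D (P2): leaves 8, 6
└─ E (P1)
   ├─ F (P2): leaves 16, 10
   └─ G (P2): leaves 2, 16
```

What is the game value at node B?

7

C: min(7, 10) = 7
D: min(8, 6) = 6
B: max(7, 6) = 7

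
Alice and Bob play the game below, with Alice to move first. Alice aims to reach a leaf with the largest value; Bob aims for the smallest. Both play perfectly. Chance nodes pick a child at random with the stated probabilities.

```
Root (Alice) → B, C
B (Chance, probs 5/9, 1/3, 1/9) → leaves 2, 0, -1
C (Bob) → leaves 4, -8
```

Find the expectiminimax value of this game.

1

B (Chance): 5/9·2 + 1/3·0 + 1/9·-1 = 1
C (Bob): min(4, -8) = -8
Root (Alice): max(1, -8) = 1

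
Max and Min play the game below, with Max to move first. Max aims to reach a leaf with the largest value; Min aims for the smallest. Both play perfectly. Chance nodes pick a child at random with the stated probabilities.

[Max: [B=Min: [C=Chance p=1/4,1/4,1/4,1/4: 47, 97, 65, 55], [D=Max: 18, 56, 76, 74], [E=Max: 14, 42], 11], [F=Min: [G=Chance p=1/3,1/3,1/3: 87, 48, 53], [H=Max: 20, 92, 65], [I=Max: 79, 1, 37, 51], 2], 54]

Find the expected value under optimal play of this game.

54

C (Chance): 1/4·47 + 1/4·97 + 1/4·65 + 1/4·55 = 66
D (Max): max(18, 56, 76, 74) = 76
E (Max): max(14, 42) = 42
B (Min): min(66, 76, 42, 11) = 11
G (Chance): 1/3·87 + 1/3·48 + 1/3·53 = 62.67
H (Max): max(20, 92, 65) = 92
I (Max): max(79, 1, 37, 51) = 79
F (Min): min(62.67, 92, 79, 2) = 2
Root (Max): max(11, 2, 54) = 54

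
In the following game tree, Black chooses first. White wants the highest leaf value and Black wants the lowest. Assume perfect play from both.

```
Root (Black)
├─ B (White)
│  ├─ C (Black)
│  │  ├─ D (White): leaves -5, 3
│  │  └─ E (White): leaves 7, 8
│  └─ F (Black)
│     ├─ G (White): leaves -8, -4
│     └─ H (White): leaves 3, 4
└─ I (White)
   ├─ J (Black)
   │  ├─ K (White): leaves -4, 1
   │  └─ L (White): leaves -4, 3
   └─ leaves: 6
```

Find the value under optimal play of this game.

D (White): max(-5, 3) = 3
E (White): max(7, 8) = 8
C (Black): min(3, 8) = 3
G (White): max(-8, -4) = -4
H (White): max(3, 4) = 4
F (Black): min(-4, 4) = -4
B (White): max(3, -4) = 3
K (White): max(-4, 1) = 1
L (White): max(-4, 3) = 3
J (Black): min(1, 3) = 1
I (White): max(1, 6) = 6
Root (Black): min(3, 6) = 3

3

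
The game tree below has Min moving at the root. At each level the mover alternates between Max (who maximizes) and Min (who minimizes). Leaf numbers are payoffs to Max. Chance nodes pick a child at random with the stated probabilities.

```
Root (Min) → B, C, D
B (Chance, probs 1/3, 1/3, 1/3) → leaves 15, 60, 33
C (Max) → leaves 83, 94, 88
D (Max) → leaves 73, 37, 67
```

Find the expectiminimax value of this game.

36

B (Chance): 1/3·15 + 1/3·60 + 1/3·33 = 36
C (Max): max(83, 94, 88) = 94
D (Max): max(73, 37, 67) = 73
Root (Min): min(36, 94, 73) = 36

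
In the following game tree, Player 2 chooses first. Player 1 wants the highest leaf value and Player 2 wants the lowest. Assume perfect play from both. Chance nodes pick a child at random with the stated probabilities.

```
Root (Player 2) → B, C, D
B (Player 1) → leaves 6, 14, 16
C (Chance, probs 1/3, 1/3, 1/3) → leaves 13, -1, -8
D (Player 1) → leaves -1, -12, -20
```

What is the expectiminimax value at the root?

-1

B (Player 1): max(6, 14, 16) = 16
C (Chance): 1/3·13 + 1/3·-1 + 1/3·-8 = 1.33
D (Player 1): max(-1, -12, -20) = -1
Root (Player 2): min(16, 1.33, -1) = -1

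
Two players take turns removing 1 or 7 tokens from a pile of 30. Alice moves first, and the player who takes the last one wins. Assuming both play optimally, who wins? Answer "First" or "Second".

Second

Positions where the player to move wins (W) vs loses (L):
i:   0  1  2  3  4  5  6  7  8  9 10 11 12 13 14 15 16 17 18 19 20 21 22 23 24 25 26 27 28 29 30
     L  W  L  W  L  W  L  W  L  W  L  W  L  W  L  W  L  W  L  W  L  W  L  W  L  W  L  W  L  W  L
Position 30 is L, so the second player wins.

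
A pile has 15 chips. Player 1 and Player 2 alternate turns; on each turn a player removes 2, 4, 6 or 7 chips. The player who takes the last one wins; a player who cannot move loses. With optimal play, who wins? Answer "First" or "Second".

First

Compute winning (W) and losing (L) positions by backward induction:
i:   0  1  2  3  4  5  6  7  8  9 10 11 12 13 14 15
     L  L  W  W  W  W  W  W  W  L  L  W  W  W  W  W
Position 15 is W, so the first player wins.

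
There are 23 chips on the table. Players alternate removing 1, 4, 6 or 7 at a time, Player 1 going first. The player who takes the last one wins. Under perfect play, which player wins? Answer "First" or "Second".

Second

i:   0  1  2  3  4  5  6  7  8  9 10 11 12 13 14 15 16 17 18 19 20 21 22 23
     L  W  L  W  W  L  W  W  W  W  L  W  W  L  W  L  W  W  L  W  W  W  W  L
Position 23 is L, so the second player wins.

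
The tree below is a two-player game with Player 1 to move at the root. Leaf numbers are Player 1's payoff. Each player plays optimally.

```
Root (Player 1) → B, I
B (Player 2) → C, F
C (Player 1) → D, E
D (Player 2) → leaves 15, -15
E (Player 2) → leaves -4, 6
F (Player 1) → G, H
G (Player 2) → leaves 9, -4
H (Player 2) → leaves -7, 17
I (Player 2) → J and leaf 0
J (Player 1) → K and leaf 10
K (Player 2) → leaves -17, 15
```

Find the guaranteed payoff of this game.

D (Player 2): min(15, -15) = -15
E (Player 2): min(-4, 6) = -4
C (Player 1): max(-15, -4) = -4
G (Player 2): min(9, -4) = -4
H (Player 2): min(-7, 17) = -7
F (Player 1): max(-4, -7) = -4
B (Player 2): min(-4, -4) = -4
K (Player 2): min(-17, 15) = -17
J (Player 1): max(-17, 10) = 10
I (Player 2): min(10, 0) = 0
Root (Player 1): max(-4, 0) = 0

0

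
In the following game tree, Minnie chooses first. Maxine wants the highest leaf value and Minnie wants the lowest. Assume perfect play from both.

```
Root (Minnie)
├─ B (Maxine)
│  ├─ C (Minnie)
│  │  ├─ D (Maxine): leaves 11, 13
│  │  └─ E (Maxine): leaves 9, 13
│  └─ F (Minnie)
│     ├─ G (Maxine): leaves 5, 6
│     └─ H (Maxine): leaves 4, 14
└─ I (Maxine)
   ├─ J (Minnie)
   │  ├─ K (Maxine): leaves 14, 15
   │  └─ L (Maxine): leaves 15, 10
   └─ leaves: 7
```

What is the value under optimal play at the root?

13

D (Maxine): max(11, 13) = 13
E (Maxine): max(9, 13) = 13
C (Minnie): min(13, 13) = 13
G (Maxine): max(5, 6) = 6
H (Maxine): max(4, 14) = 14
F (Minnie): min(6, 14) = 6
B (Maxine): max(13, 6) = 13
K (Maxine): max(14, 15) = 15
L (Maxine): max(15, 10) = 15
J (Minnie): min(15, 15) = 15
I (Maxine): max(15, 7) = 15
Root (Minnie): min(13, 15) = 13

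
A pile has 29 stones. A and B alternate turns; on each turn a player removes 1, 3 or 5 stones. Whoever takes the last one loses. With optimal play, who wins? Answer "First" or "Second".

i:   0  1  2  3  4  5  6  7  8  9 10 11 12 13 14 15 16 17 18 19 20 21 22 23 24 25 26 27 28 29
     W  L  W  L  W  L  W  L  W  L  W  L  W  L  W  L  W  L  W  L  W  L  W  L  W  L  W  L  W  L
Position 29 is L, so the second player wins.

Second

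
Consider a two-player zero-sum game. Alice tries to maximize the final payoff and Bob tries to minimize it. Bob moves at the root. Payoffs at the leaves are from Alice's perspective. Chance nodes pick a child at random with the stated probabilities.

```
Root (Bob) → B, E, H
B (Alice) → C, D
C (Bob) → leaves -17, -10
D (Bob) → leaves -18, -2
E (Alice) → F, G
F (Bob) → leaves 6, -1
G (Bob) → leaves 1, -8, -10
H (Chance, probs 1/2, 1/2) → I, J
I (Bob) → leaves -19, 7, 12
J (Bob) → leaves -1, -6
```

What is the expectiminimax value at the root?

C (Bob): min(-17, -10) = -17
D (Bob): min(-18, -2) = -18
B (Alice): max(-17, -18) = -17
F (Bob): min(6, -1) = -1
G (Bob): min(1, -8, -10) = -10
E (Alice): max(-1, -10) = -1
I (Bob): min(-19, 7, 12) = -19
J (Bob): min(-1, -6) = -6
H (Chance): 1/2·-19 + 1/2·-6 = -12.5
Root (Bob): min(-17, -1, -12.5) = -17

-17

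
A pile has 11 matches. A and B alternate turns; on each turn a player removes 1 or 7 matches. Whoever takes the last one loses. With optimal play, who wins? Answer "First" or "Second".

Second

Mark each pile size as W (mover wins) or L (mover loses):
i:   0  1  2  3  4  5  6  7  8  9 10 11
     W  L  W  L  W  L  W  L  W  L  W  L
Position 11 is L, so the second player wins.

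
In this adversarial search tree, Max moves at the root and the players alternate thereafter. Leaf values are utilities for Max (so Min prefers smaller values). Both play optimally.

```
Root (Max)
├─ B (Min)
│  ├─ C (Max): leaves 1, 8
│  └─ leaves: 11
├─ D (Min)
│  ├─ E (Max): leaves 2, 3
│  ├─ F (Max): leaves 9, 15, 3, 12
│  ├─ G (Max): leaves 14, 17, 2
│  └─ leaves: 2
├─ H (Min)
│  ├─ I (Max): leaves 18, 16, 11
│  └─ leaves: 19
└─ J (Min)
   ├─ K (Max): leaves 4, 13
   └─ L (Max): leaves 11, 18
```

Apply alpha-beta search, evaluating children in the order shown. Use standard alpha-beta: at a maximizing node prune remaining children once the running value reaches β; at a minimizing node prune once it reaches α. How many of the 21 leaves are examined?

11

C [α=-∞,β=+∞]: v=8
B [α=-∞,β=+∞]: v=8
E [α=8,β=+∞]: v=3
D [α=8,β=+∞]: v=3 after child 1 ≤ α → α-cutoff, skip 3
I [α=8,β=+∞]: v=18
H [α=8,β=+∞]: v=18
K [α=18,β=+∞]: v=13
J [α=18,β=+∞]: v=13 after child 1 ≤ α → α-cutoff, skip 1
Root [α=-∞,β=+∞]: v=18
Leaves evaluated: 11 of 21.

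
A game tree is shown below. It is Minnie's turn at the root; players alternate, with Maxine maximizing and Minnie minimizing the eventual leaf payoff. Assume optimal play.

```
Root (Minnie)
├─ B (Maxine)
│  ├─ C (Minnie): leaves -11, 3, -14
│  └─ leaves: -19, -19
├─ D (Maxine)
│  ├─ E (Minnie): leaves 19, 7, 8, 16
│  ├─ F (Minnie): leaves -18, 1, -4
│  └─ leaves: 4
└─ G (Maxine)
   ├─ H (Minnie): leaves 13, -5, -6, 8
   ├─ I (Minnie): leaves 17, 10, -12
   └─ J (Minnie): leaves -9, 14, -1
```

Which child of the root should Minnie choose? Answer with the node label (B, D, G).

B

C (Minnie): min(-11, 3, -14) = -14
B (Maxine): max(-14, -19, -19) = -14
E (Minnie): min(19, 7, 8, 16) = 7
F (Minnie): min(-18, 1, -4) = -18
D (Maxine): max(7, -18, 4) = 7
H (Minnie): min(13, -5, -6, 8) = -6
I (Minnie): min(17, 10, -12) = -12
J (Minnie): min(-9, 14, -1) = -9
G (Maxine): max(-6, -12, -9) = -6
Root (Minnie): min(-14, 7, -6) = -14
Minnie picks the child with the lowest value: B (value -14).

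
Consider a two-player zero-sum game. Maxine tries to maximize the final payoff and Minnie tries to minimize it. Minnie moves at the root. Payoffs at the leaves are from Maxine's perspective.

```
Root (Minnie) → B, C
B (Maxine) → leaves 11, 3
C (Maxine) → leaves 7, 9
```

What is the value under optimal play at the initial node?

9

B (Maxine): max(11, 3) = 11
C (Maxine): max(7, 9) = 9
Root (Minnie): min(11, 9) = 9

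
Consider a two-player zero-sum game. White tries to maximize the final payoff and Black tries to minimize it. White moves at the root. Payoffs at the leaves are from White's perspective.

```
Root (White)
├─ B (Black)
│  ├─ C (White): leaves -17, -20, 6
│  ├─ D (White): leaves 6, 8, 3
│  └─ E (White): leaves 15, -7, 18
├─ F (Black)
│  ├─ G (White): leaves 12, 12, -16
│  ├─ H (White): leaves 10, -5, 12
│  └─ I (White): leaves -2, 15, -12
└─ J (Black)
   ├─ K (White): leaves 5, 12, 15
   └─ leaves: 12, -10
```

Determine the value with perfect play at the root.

C (White): max(-17, -20, 6) = 6
D (White): max(6, 8, 3) = 8
E (White): max(15, -7, 18) = 18
B (Black): min(6, 8, 18) = 6
G (White): max(12, 12, -16) = 12
H (White): max(10, -5, 12) = 12
I (White): max(-2, 15, -12) = 15
F (Black): min(12, 12, 15) = 12
K (White): max(5, 12, 15) = 15
J (Black): min(15, 12, -10) = -10
Root (White): max(6, 12, -10) = 12

12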